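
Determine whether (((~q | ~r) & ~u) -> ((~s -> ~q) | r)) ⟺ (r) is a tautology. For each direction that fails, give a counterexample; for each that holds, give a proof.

The forward direction fails; the converse holds.

(⇒) This fails. Under r = F, q = F, s = F, u = F, the left side is true but the right side is false.

(⇐) Assume the antecedent. If r is true, the consequent reduces to true regardless of the other variables. If r is false, the antecedent cannot hold. Either way the consequent holds.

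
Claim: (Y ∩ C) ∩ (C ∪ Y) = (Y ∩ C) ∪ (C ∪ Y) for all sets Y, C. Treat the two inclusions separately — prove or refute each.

(⊆) holds; (⊇) fails.

(⊆) Let x ∈ (Y ∩ C) ∩ (C ∪ Y). Then x ∈ Y ∩ C, from which x ∈ (Y ∩ C) ∪ (C ∪ Y).

(⊇) This inclusion fails. Take Y = {1}, C = ∅; then 1 ∈ (Y ∩ C) ∪ (C ∪ Y) but 1 ∉ (Y ∩ C) ∩ (C ∪ Y).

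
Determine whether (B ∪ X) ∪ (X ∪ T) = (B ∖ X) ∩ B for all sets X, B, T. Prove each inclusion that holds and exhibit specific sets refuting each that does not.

(⟸) Let x ∈ (B ∖ X) ∩ B. Then either x ∈ B and x ∉ X, T; or x ∈ B ∩ T and x ∉ X. In each case x ∈ (B ∪ X) ∪ (X ∪ T), so (B ∖ X) ∩ B ⊆ (B ∪ X) ∪ (X ∪ T).

(⟹) This inclusion fails. Take X = {1}, B = ∅, T = ∅; then 1 ∈ (B ∪ X) ∪ (X ∪ T) but 1 ∉ (B ∖ X) ∩ B.

Only the reverse inclusion holds.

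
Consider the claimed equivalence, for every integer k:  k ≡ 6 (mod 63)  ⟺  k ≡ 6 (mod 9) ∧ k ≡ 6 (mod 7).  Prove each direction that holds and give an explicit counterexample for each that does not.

Both implications hold.

[⇒] Suppose k ≡ 6 (mod 63); write k = 63j + 6. Since 9 ∣ 63, reducing mod 9 gives k ≡ 6 (mod 9); since 7 ∣ 63, reducing mod 7 gives k ≡ 6 (mod 7).

[⇐] Conversely, if k ≡ 6 (mod 9) and k ≡ 6 (mod 7), then by the Chinese remainder theorem k ≡ 6 (mod 63). This is exactly k ≡ 6 (mod 63).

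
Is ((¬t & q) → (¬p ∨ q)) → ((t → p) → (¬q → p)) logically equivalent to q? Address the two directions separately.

[⇒] This fails. Under t = T, p = F, q = F, the left side is true but the right side is false.

[⇐] Assume the antecedent. If t is true, the consequent reduces to true regardless of the other variables. If t is false, the antecedent forces (t = F, p = F, q = T) or (t = F, p = T, q = T), and the consequent holds there. Either way the consequent holds.

Only the reverse direction holds.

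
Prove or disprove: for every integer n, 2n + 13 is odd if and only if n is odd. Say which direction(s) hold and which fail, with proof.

(⇒) fails; (⇐) holds.

(⇒) This fails: take n = 0. Then 2n + 13 = 13, which is odd, yet n = 0 is even, not odd.

(⇐) Suppose n is odd. Since 2 is even, 2n is even for every n, so 2n + 13 has the same parity as 13, which is odd. Hence 2n + 13 is odd.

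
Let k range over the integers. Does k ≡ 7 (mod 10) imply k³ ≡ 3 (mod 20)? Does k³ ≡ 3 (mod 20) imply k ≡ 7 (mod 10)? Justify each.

Not equivalent: only (⇐) holds.

(→) This fails: take k = 17. Then 17 ≡ 7 (mod 10), but 17³ = 4913 ≡ 13 (mod 20), not 3.

(←) Conversely, the residues r modulo 20 with r³ ≡ 3 (mod 20) are exactly {7}, and each is ≡ 7 (mod 10).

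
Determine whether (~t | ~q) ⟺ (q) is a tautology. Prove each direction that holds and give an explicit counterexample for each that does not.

(⇒) This fails. Under q = F, t = F, the left side is true but the right side is false.

(⇐) This fails. Under q = T, t = T, the left side is false but the right side is true.

(⇒) fails and (⇐) fails.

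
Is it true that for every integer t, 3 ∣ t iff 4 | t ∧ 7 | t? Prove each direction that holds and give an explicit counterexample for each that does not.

[⇒] This fails: take t = 3. Certainly 3 ∣ 3, but 4 ∤ 3.

[⇐] This fails: take t = 28. Both 4 ∣ 28 and 7 ∣ 28, yet 28 is not a multiple of 3 (since 28 = 9·3 + 1), so 3 ∤ 28.

Neither implication holds.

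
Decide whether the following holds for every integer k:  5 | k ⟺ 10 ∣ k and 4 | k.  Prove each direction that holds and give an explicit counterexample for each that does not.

Not equivalent: only (⇐) holds.

(⟹) This fails: take k = 5. Certainly 5 ∣ 5, but 10 ∤ 5.

(⟸) Suppose 10 ∣ k and 4 ∣ k. Any common multiple of 10 and 4 is a multiple of their lcm; here lcm(10, 4) = 10·4/gcd(10, 4) = 40/2 = 20, so 20 ∣ k. Since 5 ∣ 20, it follows that 5 ∣ k.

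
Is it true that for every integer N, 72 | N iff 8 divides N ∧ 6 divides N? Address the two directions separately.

(⟹) If 72 ∣ N, write N = 72q. Since 72 = 9·8, N = 8·(9q), so 8 ∣ N; and since 72 = 12·6, N = 6·(12q), so 6 ∣ N.

(⟸) This fails: take N = 24. Both 8 ∣ 24 and 6 ∣ 24, yet 24 is not a multiple of 72 (since 24 = 0·72 + 24), so 72 ∤ 24.

Not equivalent: only (⇒) holds.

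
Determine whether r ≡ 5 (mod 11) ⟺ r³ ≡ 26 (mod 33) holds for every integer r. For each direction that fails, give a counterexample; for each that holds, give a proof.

Only the reverse direction holds.

Forward direction. This fails: take r = 16. Then 16 ≡ 5 (mod 11), but 16³ = 4096 ≡ 4 (mod 33), not 26.

Converse. The residues r modulo 33 with r³ ≡ 26 (mod 33) are exactly {5}, and each is ≡ 5 (mod 11).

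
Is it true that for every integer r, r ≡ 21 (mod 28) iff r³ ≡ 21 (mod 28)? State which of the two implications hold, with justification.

[⇒] Suppose r ≡ 21 (mod 28). Write r = 28j + 21. Then (28j + 21)³ = 21952j³ + 49392j² + 37044j + 9261 = 28(784j³ + 1764j² + 1323j + 330) + 21, so r³ ≡ 21 (mod 28).

[⇐] Conversely, suppose r³ ≡ 21 (mod 28). The only residue r in {0, …, 27} with r³ ≡ 21 (mod 28) is r = 21, so r ≡ 21 (mod 28).

Both directions hold.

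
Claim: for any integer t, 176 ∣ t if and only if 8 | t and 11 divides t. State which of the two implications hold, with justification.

(⇐) This fails: take t = 88. Both 8 ∣ 88 and 11 ∣ 88, yet 88 is not a multiple of 176 (since 88 = 0·176 + 88), so 176 ∤ 88.

(⇒) If 176 ∣ t, write t = 176q. Since 176 = 22·8, t = 8·(22q), so 8 ∣ t; and since 176 = 16·11, t = 11·(16q), so 11 ∣ t.

Only the forward implication holds.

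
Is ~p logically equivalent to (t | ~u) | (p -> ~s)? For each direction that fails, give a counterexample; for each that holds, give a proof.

The forward direction holds; the converse fails.

[⇒] Assume the antecedent. If p is true, the antecedent cannot hold. If p is false, (t | ~u) | (p -> ~s) reduces to true regardless of the other variables. Either way (t | ~u) | (p -> ~s) holds.

[⇐] This fails. Under t = F, p = T, u = F, s = F, the left side is false but the right side is true.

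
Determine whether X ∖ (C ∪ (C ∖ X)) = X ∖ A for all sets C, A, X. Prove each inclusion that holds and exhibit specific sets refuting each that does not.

Forward inclusion. This inclusion fails. Take C = ∅, A = {1}, X = {1}; then 1 ∈ X ∖ (C ∪ (C ∖ X)) but 1 ∉ X ∖ A.

Reverse inclusion. This inclusion fails. Take C = {1}, A = ∅, X = {1}; then 1 ∈ X ∖ A but 1 ∉ X ∖ (C ∪ (C ∖ X)).

(⊆) fails and (⊇) fails.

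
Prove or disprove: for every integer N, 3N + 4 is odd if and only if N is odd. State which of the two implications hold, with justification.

The biconditional holds.

(→) Suppose 3N + 4 is odd. Since 3 is odd, 3N and N have the same parity, so 3N + 4 ≡ N + 4 (mod 2). As 4 is even, 3N + 4 is odd exactly when N is odd. Thus N is odd.

(←) Conversely, suppose N is odd; write N = 2j + 1. Then 3N + 4 = 3·(2j + 1) + 4 = 2·3j + 7, which is odd.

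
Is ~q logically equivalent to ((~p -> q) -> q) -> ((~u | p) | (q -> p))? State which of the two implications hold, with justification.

(⇐) This fails. Under p = F, u = F, q = T, the left side is false but the right side is true.

(⇒) Assume the antecedent. If p is true, the consequent reduces to true regardless of the other variables. If p is false, the antecedent forces (p = F, u = F, q = F) or (p = F, u = T, q = F), and the consequent holds there. Either way the consequent holds.

The forward direction holds; the converse fails.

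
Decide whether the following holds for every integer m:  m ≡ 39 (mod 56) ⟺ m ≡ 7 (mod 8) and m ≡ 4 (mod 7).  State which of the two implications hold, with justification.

Forward direction. Suppose m ≡ 39 (mod 56); write m = 56j + 39. Since 8 ∣ 56, reducing mod 8 gives m ≡ 39 ≡ 7 (mod 8); since 7 ∣ 56, reducing mod 7 gives m ≡ 39 ≡ 4 (mod 7).

Converse. If m ≡ 7 (mod 8) and m ≡ 4 (mod 7), then by the Chinese remainder theorem m ≡ 39 (mod 56). This is exactly m ≡ 39 (mod 56).

Both implications hold.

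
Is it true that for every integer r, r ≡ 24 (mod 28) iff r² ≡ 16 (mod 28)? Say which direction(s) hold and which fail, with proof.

(⟸) This fails: take r = 4. Then 4² = 16 ≡ 16 (mod 28), yet 4 ≡ 4 (mod 28), not 24.

(⟹) Suppose r ≡ 24 (mod 28). Write r = 28j + 24. Then (28j + 24)² = 784j² + 1344j + 576 = 28(28j² + 48j + 20) + 16, so r² ≡ 16 (mod 28).

Only the forward implication holds.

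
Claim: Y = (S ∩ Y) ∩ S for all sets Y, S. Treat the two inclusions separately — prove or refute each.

The sets are not equal: only the reverse inclusion holds.

Forward inclusion. This inclusion fails. Take Y = {1}, S = ∅; then 1 ∈ Y but 1 ∉ (S ∩ Y) ∩ S.

Reverse inclusion. Let x ∈ (S ∩ Y) ∩ S. Then x ∈ Y ∩ S, from which x ∈ Y.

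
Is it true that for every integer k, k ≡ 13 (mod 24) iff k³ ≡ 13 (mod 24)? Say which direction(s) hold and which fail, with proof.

[⇒] Suppose k ≡ 13 (mod 24). Write k = 24j + 13. Then (24j + 13)³ = 13824j³ + 22464j² + 12168j + 2197 = 24(576j³ + 936j² + 507j + 91) + 13, so k³ ≡ 13 (mod 24).

[⇐] Conversely, suppose k³ ≡ 13 (mod 24). The only residue r in {0, …, 23} with r³ ≡ 13 (mod 24) is r = 13, so k ≡ 13 (mod 24).

Both directions hold; the statement is true.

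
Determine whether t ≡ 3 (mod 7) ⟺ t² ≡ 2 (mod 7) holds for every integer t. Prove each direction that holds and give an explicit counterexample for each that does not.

Only the forward direction holds.

Forward direction. Suppose t ≡ 3 (mod 7). Write t = 7j + 3. Then (7j + 3)² = 49j² + 42j + 9 = 7(7j² + 6j + 1) + 2, so t² ≡ 2 (mod 7).

Converse. This fails: take t = 4. Then 4² = 16 ≡ 2 (mod 7), yet 4 ≡ 4 (mod 7), not 3.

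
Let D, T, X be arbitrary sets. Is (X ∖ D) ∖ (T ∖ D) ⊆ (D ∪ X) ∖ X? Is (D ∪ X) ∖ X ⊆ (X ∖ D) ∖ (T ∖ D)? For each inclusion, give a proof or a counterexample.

Neither inclusion holds.

Forward inclusion. This inclusion fails. Take D = ∅, T = ∅, X = {1}; then 1 ∈ (X ∖ D) ∖ (T ∖ D) but 1 ∉ (D ∪ X) ∖ X.

Reverse inclusion. This inclusion fails. Take D = {1}, T = ∅, X = ∅; then 1 ∈ (D ∪ X) ∖ X but 1 ∉ (X ∖ D) ∖ (T ∖ D).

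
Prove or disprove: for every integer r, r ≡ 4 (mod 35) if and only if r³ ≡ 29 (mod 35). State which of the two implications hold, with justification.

[⇒] Suppose r ≡ 4 (mod 35). Write r = 35j + 4. Then (35j + 4)³ = 42875j³ + 14700j² + 1680j + 64 = 35(1225j³ + 420j² + 48j + 1) + 29, so r³ ≡ 29 (mod 35).

[⇐] This fails: take r = 9. Then 9³ = 729 ≡ 29 (mod 35), yet 9 ≡ 9 (mod 35), not 4.

(⇒) holds; (⇐) fails.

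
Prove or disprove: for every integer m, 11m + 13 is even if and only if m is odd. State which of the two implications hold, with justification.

Both directions hold.

Forward direction. Suppose 11m + 13 is even. Since 11 is odd, 11m and m have the same parity, so 11m + 13 ≡ m + 13 (mod 2). As 13 is odd, 11m + 13 is even exactly when m is odd. Thus m is odd.

Converse. Suppose m is odd; write m = 2j + 1. Then 11m + 13 = 11·(2j + 1) + 13 = 2·11j + 24, which is even.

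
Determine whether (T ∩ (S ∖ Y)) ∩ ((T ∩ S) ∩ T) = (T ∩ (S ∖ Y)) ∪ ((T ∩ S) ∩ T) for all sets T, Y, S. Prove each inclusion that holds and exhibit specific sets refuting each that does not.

Only the forward inclusion holds.

(⟹) Let x ∈ (T ∩ (S ∖ Y)) ∩ ((T ∩ S) ∩ T). Then x ∈ T ∩ S and x ∉ Y, from which x ∈ (T ∩ (S ∖ Y)) ∪ ((T ∩ S) ∩ T).

(⟸) This inclusion fails. Take T = {1}, Y = {1}, S = {1}; then 1 ∈ (T ∩ (S ∖ Y)) ∪ ((T ∩ S) ∩ T) but 1 ∉ (T ∩ (S ∖ Y)) ∩ ((T ∩ S) ∩ T).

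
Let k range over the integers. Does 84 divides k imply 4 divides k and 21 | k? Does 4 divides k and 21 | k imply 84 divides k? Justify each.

Equivalent; both directions hold.

Converse. Suppose 4 ∣ k and 21 ∣ k. Any common multiple of 4 and 21 is a multiple of their lcm; here gcd(4, 21) = 1, so lcm(4, 21) = 4·21 = 84, so 84 ∣ k.

Forward direction. If 84 ∣ k, write k = 84q. Since 84 = 21·4, k = 4·(21q), so 4 ∣ k; and since 84 = 4·21, k = 21·(4q), so 21 ∣ k.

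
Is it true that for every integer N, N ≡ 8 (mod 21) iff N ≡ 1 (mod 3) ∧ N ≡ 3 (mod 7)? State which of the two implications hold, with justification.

(⇒) This fails: N = 8 gives 8 ≡ 8 (mod 21) but 8 ≡ 2 (mod 3), so the conjunction on the right does not hold.

(⇐) This fails: N = 10 satisfies both congruences on the right (10 ≡ 1 mod 3 and 10 ≡ 3 mod 7) yet 10 ≡ 10 (mod 21), not 8.

Both directions fail.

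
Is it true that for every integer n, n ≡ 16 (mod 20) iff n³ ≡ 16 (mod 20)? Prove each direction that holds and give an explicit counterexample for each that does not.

(⇐) This fails: take n = 6. Then 6³ = 216 ≡ 16 (mod 20), yet 6 ≡ 6 (mod 20), not 16.

(⇒) Suppose n ≡ 16 (mod 20). Write n = 20j + 16. Then (20j + 16)³ = 8000j³ + 19200j² + 15360j + 4096 = 20(400j³ + 960j² + 768j + 204) + 16, so n³ ≡ 16 (mod 20).

The forward direction holds; the converse fails.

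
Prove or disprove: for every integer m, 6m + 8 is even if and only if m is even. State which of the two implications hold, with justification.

Only the converse holds.

Forward direction. This fails: take m = 5. Then 6m + 8 = 38, which is even, yet m = 5 is odd, not even.

Converse. Suppose m is even. Since 6 is even, 6m is even for every m, so 6m + 8 has the same parity as 8, which is even. Hence 6m + 8 is even.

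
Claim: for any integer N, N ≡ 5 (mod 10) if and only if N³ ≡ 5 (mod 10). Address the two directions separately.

The biconditional holds.

Converse. Suppose N³ ≡ 5 (mod 10). The only residue r in {0, …, 9} with r³ ≡ 5 (mod 10) is r = 5, so N ≡ 5 (mod 10).

Forward direction. Suppose N ≡ 5 (mod 10). Write N = 10j + 5. Then (10j + 5)³ = 1000j³ + 1500j² + 750j + 125 = 10(100j³ + 150j² + 75j + 12) + 5, so N³ ≡ 5 (mod 10).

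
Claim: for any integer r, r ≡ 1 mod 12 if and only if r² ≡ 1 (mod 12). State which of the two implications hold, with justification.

Not equivalent: only (⇒) holds.

Forward direction. Suppose r ≡ 1 mod 12. Write r = 12j + 1. Then (12j + 1)² = 144j² + 24j + 1 = 12(12j² + 2j) + 1, so r² ≡ 1 (mod 12).

Converse. This fails: take r = 5. Then 5² = 25 ≡ 1 (mod 12), yet 5 ≡ 5 (mod 12), not 1.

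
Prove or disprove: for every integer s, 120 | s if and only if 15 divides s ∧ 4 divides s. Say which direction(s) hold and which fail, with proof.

The forward direction holds; the converse fails.

(⇐) This fails: take s = 60. Both 15 ∣ 60 and 4 ∣ 60, yet 60 is not a multiple of 120 (since 60 = 0·120 + 60), so 120 ∤ 60.

(⇒) If 120 ∣ s, write s = 120q. Since 120 = 8·15, s = 15·(8q), so 15 ∣ s; and since 120 = 30·4, s = 4·(30q), so 4 ∣ s.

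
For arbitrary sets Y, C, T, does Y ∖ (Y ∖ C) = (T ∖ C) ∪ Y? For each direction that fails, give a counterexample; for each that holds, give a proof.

(⊆) holds; (⊇) fails.

Forward inclusion. Let x ∈ Y ∖ (Y ∖ C). Then either x ∈ Y ∩ C and x ∉ T; or x ∈ Y ∩ C ∩ T. In each case x ∈ (T ∖ C) ∪ Y, so Y ∖ (Y ∖ C) ⊆ (T ∖ C) ∪ Y.

Reverse inclusion. This inclusion fails. Take Y = {1}, C = ∅, T = ∅; then 1 ∈ (T ∖ C) ∪ Y but 1 ∉ Y ∖ (Y ∖ C).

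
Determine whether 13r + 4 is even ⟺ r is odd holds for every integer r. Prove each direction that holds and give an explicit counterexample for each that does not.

Neither direction holds.

(⇒) This fails: r = 2 gives 13r + 4 = 30, which is even, but 2 is even, not odd.

(⇐) This also fails: r = 7 is odd, but 13r + 4 = 95 is odd, not even.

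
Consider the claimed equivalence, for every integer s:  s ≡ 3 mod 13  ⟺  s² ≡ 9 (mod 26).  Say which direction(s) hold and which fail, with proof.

Neither implication holds.

[⇒] This fails: take s = 16. Then 16 ≡ 3 (mod 13), but 16² = 256 ≡ 22 (mod 26), not 9.

[⇐] This fails: take s = 23. Then 23² = 529 ≡ 9 (mod 26), yet 23 ≡ 10 (mod 13), not 3.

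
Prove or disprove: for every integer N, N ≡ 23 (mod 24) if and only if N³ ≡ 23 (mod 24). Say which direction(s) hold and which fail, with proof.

Equivalent; both directions hold.

(⇒) Suppose N ≡ 23 (mod 24). Write N = 24j + 23. Then (24j + 23)³ = 13824j³ + 39744j² + 38088j + 12167 = 24(576j³ + 1656j² + 1587j + 506) + 23, so N³ ≡ 23 (mod 24).

(⇐) Conversely, suppose N³ ≡ 23 (mod 24). The only residue r in {0, …, 23} with r³ ≡ 23 (mod 24) is r = 23, so N ≡ 23 (mod 24).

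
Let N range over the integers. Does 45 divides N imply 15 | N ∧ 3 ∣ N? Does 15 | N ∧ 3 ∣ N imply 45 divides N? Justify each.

(⇒) If 45 ∣ N, write N = 45q. Since 45 = 3·15, N = 15·(3q), so 15 ∣ N; and since 45 = 15·3, N = 3·(15q), so 3 ∣ N.

(⇐) This fails: take N = 15. Both 15 ∣ 15 and 3 ∣ 15, yet 15 is not a multiple of 45 (since 15 = 0·45 + 15), so 45 ∤ 15.

Not equivalent: only (⇒) holds.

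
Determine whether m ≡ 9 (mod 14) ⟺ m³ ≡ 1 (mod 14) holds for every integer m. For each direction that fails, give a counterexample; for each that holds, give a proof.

(⇒) Suppose m ≡ 9 (mod 14). Write m = 14j + 9. Then (14j + 9)³ = 2744j³ + 5292j² + 3402j + 729 = 14(196j³ + 378j² + 243j + 52) + 1, so m³ ≡ 1 (mod 14).

(⇐) This fails: take m = 1. Then 1³ = 1 ≡ 1 (mod 14), yet 1 ≡ 1 (mod 14), not 9.

Only the forward implication holds.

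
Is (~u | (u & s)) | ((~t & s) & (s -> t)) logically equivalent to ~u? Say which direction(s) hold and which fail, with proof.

[⇒] This fails. Under s = T, u = T, t = F, the left side is true but the right side is false.

[⇐] Assume the antecedent. If s is true, the consequent reduces to true regardless of the other variables. If s is false, the antecedent forces (s = F, u = F, t = F) or (s = F, u = F, t = T), and the consequent holds there. Either way the consequent holds.

(⇒) fails; (⇐) holds.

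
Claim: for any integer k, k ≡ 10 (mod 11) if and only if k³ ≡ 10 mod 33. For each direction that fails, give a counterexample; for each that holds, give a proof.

Forward direction. This fails: take k = 21. Then 21 ≡ 10 (mod 11), but 21³ = 9261 ≡ 21 (mod 33), not 10.

Converse. The residues r modulo 33 with r³ ≡ 10 (mod 33) are exactly {10}, and each is ≡ 10 (mod 11).

Only the reverse direction holds.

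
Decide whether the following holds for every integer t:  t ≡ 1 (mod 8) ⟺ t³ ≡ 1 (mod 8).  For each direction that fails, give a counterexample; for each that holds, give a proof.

The biconditional holds.

(⇒) Suppose t ≡ 1 (mod 8). Write t = 8j + 1. Then (8j + 1)³ = 512j³ + 192j² + 24j + 1 = 8(64j³ + 24j² + 3j) + 1, so t³ ≡ 1 (mod 8).

(⇐) For the converse, argue contrapositively. If t ≢ 1 (mod 8), then t is congruent to one of 0, 2, 3, 4, 5, 6, 7 modulo 8, and these give t³ ≡ 0, 0, 3, 0, 5, 0, 7 respectively — never 1.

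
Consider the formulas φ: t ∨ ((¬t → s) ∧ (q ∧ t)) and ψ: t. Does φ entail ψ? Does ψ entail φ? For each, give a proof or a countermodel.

Forward direction. Assume the antecedent. If t is true, t reduces to true regardless of the other variables. If t is false, the antecedent cannot hold. Either way t holds.

Converse. Assume the antecedent. If t is true, t ∨ ((¬t → s) ∧ (q ∧ t)) reduces to true regardless of the other variables. If t is false, the antecedent cannot hold. Either way t ∨ ((¬t → s) ∧ (q ∧ t)) holds.

Equivalent; both directions hold.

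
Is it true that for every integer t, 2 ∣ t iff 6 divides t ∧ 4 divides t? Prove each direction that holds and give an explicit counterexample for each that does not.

(⇒) fails; (⇐) holds.

Forward direction. This fails: take t = 2. Certainly 2 ∣ 2, but 6 ∤ 2.

Converse. Suppose 6 ∣ t and 4 ∣ t. Any common multiple of 6 and 4 is a multiple of their lcm; here lcm(6, 4) = 6·4/gcd(6, 4) = 24/2 = 12, so 12 ∣ t. Since 2 ∣ 12, it follows that 2 ∣ t.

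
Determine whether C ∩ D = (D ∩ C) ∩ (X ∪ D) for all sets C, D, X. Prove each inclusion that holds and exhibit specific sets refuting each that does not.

Forward inclusion. Let x ∈ C ∩ D. Then either x ∈ C ∩ D and x ∉ X; or x ∈ C ∩ D ∩ X. In each case x ∈ (D ∩ C) ∩ (X ∪ D), so C ∩ D ⊆ (D ∩ C) ∩ (X ∪ D).

Reverse inclusion. Let x ∈ (D ∩ C) ∩ (X ∪ D). Then either x ∈ C ∩ D and x ∉ X; or x ∈ C ∩ D ∩ X. In each case x ∈ C ∩ D, so (D ∩ C) ∩ (X ∪ D) ⊆ C ∩ D.

The two sets are equal.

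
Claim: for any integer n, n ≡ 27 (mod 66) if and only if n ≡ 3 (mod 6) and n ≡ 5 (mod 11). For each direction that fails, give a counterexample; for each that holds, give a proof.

Equivalent; both directions hold.

(→) Suppose n ≡ 27 (mod 66); write n = 66j + 27. Since 6 ∣ 66, reducing mod 6 gives n ≡ 27 ≡ 3 (mod 6); since 11 ∣ 66, reducing mod 11 gives n ≡ 27 ≡ 5 (mod 11).

(←) Conversely, if n ≡ 3 (mod 6) and n ≡ 5 (mod 11), then by the Chinese remainder theorem n ≡ 27 (mod 66). This is exactly n ≡ 27 (mod 66).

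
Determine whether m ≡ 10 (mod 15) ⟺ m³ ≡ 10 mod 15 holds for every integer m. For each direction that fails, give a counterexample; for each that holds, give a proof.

Both directions hold; the statement is true.

[⇐] Suppose m³ ≡ 10 (mod 15). The only residue r in {0, …, 14} with r³ ≡ 10 (mod 15) is r = 10, so m ≡ 10 (mod 15).

[⇒] Suppose m ≡ 10 (mod 15). Write m = 15j + 10. Then (15j + 10)³ = 3375j³ + 6750j² + 4500j + 1000 = 15(225j³ + 450j² + 300j + 66) + 10, so m³ ≡ 10 (mod 15).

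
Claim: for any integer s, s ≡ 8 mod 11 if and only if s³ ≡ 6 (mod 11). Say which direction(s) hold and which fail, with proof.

(→) Suppose s ≡ 8 mod 11. Write s = 11j + 8. Then (11j + 8)³ = 1331j³ + 2904j² + 2112j + 512 = 11(121j³ + 264j² + 192j + 46) + 6, so s³ ≡ 6 (mod 11).

(←) For the converse, argue contrapositively. If s ≢ 8 (mod 11), then s is congruent to one of 0, 1, 2, 3, 4, 5, 6, 7, 9, 10 modulo 11, and these give s³ ≡ 0, 1, 8, 5, 9, 4, 7, 2, 3, 10 respectively — never 6.

Both directions hold.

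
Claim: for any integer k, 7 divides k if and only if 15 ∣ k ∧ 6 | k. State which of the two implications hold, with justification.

(⟹) This fails: take k = 7. Certainly 7 ∣ 7, but 15 ∤ 7.

(⟸) This fails: take k = 30. Both 15 ∣ 30 and 6 ∣ 30, yet 30 is not a multiple of 7 (since 30 = 4·7 + 2), so 7 ∤ 30.

Both directions fail.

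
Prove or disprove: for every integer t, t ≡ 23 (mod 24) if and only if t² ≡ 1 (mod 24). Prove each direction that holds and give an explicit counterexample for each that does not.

Only the forward direction holds.

(⟹) Suppose t ≡ 23 (mod 24). Write t = 24j + 23. Then (24j + 23)² = 576j² + 1104j + 529 = 24(24j² + 46j + 22) + 1, so t² ≡ 1 (mod 24).

(⟸) This fails: take t = 1. Then 1² = 1 ≡ 1 (mod 24), yet 1 ≡ 1 (mod 24), not 23.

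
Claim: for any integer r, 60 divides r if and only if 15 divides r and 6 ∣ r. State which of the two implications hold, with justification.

Only the forward implication holds.

(⇒) If 60 ∣ r, write r = 60q. Since 60 = 4·15, r = 15·(4q), so 15 ∣ r; and since 60 = 10·6, r = 6·(10q), so 6 ∣ r.

(⇐) This fails: take r = 30. Both 15 ∣ 30 and 6 ∣ 30, yet 30 is not a multiple of 60 (since 30 = 0·60 + 30), so 60 ∤ 30.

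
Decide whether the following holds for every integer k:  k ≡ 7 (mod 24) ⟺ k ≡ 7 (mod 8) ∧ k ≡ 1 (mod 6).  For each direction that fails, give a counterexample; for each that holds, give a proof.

(⇒) Suppose k ≡ 7 (mod 24); write k = 24j + 7. Since 8 ∣ 24, reducing mod 8 gives k ≡ 7 (mod 8); since 6 ∣ 24, reducing mod 6 gives k ≡ 7 ≡ 1 (mod 6).

(⇐) Conversely, if k ≡ 7 (mod 8) and k ≡ 1 (mod 6), then by the Chinese remainder theorem k ≡ 7 (mod 24). This is exactly k ≡ 7 (mod 24).

Both directions hold; the statement is true.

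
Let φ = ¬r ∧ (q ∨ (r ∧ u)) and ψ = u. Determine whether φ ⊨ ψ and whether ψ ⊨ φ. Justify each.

Both directions fail.

[⇒] This fails. Under r = F, u = F, q = T, the left side is true but the right side is false.

[⇐] This fails. Under r = F, u = T, q = F, the left side is false but the right side is true.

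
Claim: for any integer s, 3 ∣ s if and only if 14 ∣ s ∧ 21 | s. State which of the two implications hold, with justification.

(→) This fails: take s = 3. Certainly 3 ∣ 3, but 14 ∤ 3.

(←) Suppose 14 ∣ s and 21 ∣ s. Any common multiple of 14 and 21 is a multiple of their lcm; here lcm(14, 21) = 14·21/gcd(14, 21) = 294/7 = 42, so 42 ∣ s. Since 3 ∣ 42, it follows that 3 ∣ s.

(⇒) fails; (⇐) holds.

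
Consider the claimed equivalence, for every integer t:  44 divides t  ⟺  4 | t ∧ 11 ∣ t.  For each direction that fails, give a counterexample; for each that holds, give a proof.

The biconditional holds.

(⇒) If 44 ∣ t, write t = 44q. Since 44 = 11·4, t = 4·(11q), so 4 ∣ t; and since 44 = 4·11, t = 11·(4q), so 11 ∣ t.

(⇐) Suppose 4 ∣ t and 11 ∣ t. Any common multiple of 4 and 11 is a multiple of their lcm; here gcd(4, 11) = 1, so lcm(4, 11) = 4·11 = 44, so 44 ∣ t.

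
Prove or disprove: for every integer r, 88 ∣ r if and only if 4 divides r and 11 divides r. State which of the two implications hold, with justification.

(←) This fails: take r = 44. Both 4 ∣ 44 and 11 ∣ 44, yet 44 is not a multiple of 88 (since 44 = 0·88 + 44), so 88 ∤ 44.

(→) If 88 ∣ r, write r = 88q. Since 88 = 22·4, r = 4·(22q), so 4 ∣ r; and since 88 = 8·11, r = 11·(8q), so 11 ∣ r.

(⇒) holds; (⇐) fails.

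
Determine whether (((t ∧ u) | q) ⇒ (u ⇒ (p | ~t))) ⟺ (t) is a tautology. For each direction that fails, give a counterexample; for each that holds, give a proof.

Forward direction. This fails. Under u = F, t = F, q = F, p = F, the left side is true but the right side is false.

Converse. This fails. Under u = T, t = T, q = F, p = F, the left side is false but the right side is true.

Both directions fail.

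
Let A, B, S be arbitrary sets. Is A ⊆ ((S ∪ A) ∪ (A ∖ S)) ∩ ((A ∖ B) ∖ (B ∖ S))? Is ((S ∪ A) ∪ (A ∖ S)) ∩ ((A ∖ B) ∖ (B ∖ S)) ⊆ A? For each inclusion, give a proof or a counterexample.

(⊆) This inclusion fails. Take A = {1}, B = {1}, S = ∅; then 1 ∈ A but 1 ∉ ((S ∪ A) ∪ (A ∖ S)) ∩ ((A ∖ B) ∖ (B ∖ S)).

(⊇) Let x ∈ ((S ∪ A) ∪ (A ∖ S)) ∩ ((A ∖ B) ∖ (B ∖ S)). Then either x ∈ A and x ∉ B, S; or x ∈ A ∩ S and x ∉ B. In each case x ∈ A, so ((S ∪ A) ∪ (A ∖ S)) ∩ ((A ∖ B) ∖ (B ∖ S)) ⊆ A.

The sets are not equal: only the reverse inclusion holds.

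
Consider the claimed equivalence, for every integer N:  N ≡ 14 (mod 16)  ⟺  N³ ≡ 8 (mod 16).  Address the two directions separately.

Only the forward implication holds.

(⟹) Suppose N ≡ 14 (mod 16). Write N = 16j + 14. Then (16j + 14)³ = 4096j³ + 10752j² + 9408j + 2744 = 16(256j³ + 672j² + 588j + 171) + 8, so N³ ≡ 8 (mod 16).

(⟸) This fails: take N = 2. Then 2³ = 8 ≡ 8 (mod 16), yet 2 ≡ 2 (mod 16), not 14.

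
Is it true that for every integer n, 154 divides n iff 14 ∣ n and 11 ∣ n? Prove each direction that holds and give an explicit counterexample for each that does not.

Both implications hold.

Forward direction. If 154 ∣ n, write n = 154q. Since 154 = 11·14, n = 14·(11q), so 14 ∣ n; and since 154 = 14·11, n = 11·(14q), so 11 ∣ n.

Converse. Suppose 14 ∣ n and 11 ∣ n. Any common multiple of 14 and 11 is a multiple of their lcm; here gcd(14, 11) = 1, so lcm(14, 11) = 14·11 = 154, so 154 ∣ n.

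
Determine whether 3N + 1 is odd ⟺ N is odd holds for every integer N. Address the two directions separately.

Forward direction. This fails: N = 6 gives 3N + 1 = 19, which is odd, but 6 is even, not odd.

Converse. This also fails: N = 1 is odd, but 3N + 1 = 4 is even, not odd.

Neither direction holds.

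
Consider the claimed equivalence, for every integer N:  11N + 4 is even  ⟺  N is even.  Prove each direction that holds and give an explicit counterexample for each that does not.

[⇒] Suppose 11N + 4 is even. Since 11 is odd, 11N and N have the same parity, so 11N + 4 ≡ N + 4 (mod 2). As 4 is even, 11N + 4 is even exactly when N is even. Thus N is even.

[⇐] Conversely, suppose N is even; write N = 2j. Then 11N + 4 = 11·(2j) + 4 = 2·11j + 4, which is even.

Both implications hold.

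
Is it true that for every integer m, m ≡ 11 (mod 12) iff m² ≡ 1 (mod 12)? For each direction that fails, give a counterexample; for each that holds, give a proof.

(⇐) This fails: take m = 1. Then 1² = 1 ≡ 1 (mod 12), yet 1 ≡ 1 (mod 12), not 11.

(⇒) Suppose m ≡ 11 (mod 12). Write m = 12j + 11. Then (12j + 11)² = 144j² + 264j + 121 = 12(12j² + 22j + 10) + 1, so m² ≡ 1 (mod 12).

The forward direction holds; the converse fails.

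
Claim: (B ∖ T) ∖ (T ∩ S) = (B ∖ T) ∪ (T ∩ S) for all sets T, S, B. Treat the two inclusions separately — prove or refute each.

Forward inclusion. Let x ∈ (B ∖ T) ∖ (T ∩ S). Then either x ∈ B and x ∉ T, S; or x ∈ S ∩ B and x ∉ T. In each case x ∈ (B ∖ T) ∪ (T ∩ S), so (B ∖ T) ∖ (T ∩ S) ⊆ (B ∖ T) ∪ (T ∩ S).

Reverse inclusion. This inclusion fails. Take T = {1}, S = {1}, B = ∅; then 1 ∈ (B ∖ T) ∪ (T ∩ S) but 1 ∉ (B ∖ T) ∖ (T ∩ S).

(⊆) holds; (⊇) fails.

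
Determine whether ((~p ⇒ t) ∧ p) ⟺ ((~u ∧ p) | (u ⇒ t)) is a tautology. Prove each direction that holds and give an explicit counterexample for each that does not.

(⟹) This fails. Under t = F, p = T, u = T, the left side is true but the right side is false.

(⟸) This fails. Under t = F, p = F, u = F, the left side is false but the right side is true.

Neither implication holds.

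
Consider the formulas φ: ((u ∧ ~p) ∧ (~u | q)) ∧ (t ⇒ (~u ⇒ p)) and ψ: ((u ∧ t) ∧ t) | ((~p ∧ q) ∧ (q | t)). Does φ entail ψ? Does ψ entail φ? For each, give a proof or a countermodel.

The forward direction holds; the converse fails.

(→) Assume the antecedent. If t is true, the antecedent forces (t = T, u = T, q = T, p = F), and the consequent holds there. If t is false, the antecedent forces (t = F, u = T, q = T, p = F), and the consequent holds there. Either way the consequent holds.

(←) This fails. Under t = T, u = T, q = F, p = F, the left side is false but the right side is true.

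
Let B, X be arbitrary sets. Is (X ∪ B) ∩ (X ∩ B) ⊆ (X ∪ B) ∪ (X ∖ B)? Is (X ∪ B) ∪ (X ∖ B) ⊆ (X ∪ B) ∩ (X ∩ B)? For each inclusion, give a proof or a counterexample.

Forward inclusion. Let x ∈ (X ∪ B) ∩ (X ∩ B). Then x ∈ B ∩ X, from which x ∈ (X ∪ B) ∪ (X ∖ B).

Reverse inclusion. This inclusion fails. Take B = {1}, X = ∅; then 1 ∈ (X ∪ B) ∪ (X ∖ B) but 1 ∉ (X ∪ B) ∩ (X ∩ B).

Only the forward inclusion holds.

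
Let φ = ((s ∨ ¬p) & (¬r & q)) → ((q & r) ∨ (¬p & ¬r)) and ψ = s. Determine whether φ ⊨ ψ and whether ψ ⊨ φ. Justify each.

(→) This fails. Under p = F, q = F, s = F, r = F, the left side is true but the right side is false.

(←) This fails. Under p = T, q = T, s = T, r = F, the left side is false but the right side is true.

Both directions fail.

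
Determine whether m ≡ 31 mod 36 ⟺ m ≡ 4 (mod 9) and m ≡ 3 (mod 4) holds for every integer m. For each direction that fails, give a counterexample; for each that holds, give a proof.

[⇒] Suppose m ≡ 31 (mod 36); write m = 36j + 31. Since 9 ∣ 36, reducing mod 9 gives m ≡ 31 ≡ 4 (mod 9); since 4 ∣ 36, reducing mod 4 gives m ≡ 31 ≡ 3 (mod 4).

[⇐] Conversely, if m ≡ 4 (mod 9) and m ≡ 3 (mod 4), then by the Chinese remainder theorem m ≡ 31 (mod 36). This is exactly m ≡ 31 (mod 36).

Both implications hold.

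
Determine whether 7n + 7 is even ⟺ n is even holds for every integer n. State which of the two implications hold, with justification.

(⇒) This fails: n = 5 gives 7n + 7 = 42, which is even, but 5 is odd, not even.

(⇐) This also fails: n = 6 is even, but 7n + 7 = 49 is odd, not even.

Neither direction holds.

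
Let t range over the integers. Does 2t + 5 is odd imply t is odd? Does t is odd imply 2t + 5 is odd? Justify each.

Not equivalent: only (⇐) holds.

Forward direction. This fails: take t = 0. Then 2t + 5 = 5, which is odd, yet t = 0 is even, not odd.

Converse. Suppose t is odd. Since 2 is even, 2t is even for every t, so 2t + 5 has the same parity as 5, which is odd. Hence 2t + 5 is odd.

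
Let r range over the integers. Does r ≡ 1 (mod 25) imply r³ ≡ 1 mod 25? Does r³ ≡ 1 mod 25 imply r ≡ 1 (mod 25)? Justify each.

(⟹) Suppose r ≡ 1 (mod 25). Write r = 25j + 1. Then (25j + 1)³ = 15625j³ + 1875j² + 75j + 1 = 25(625j³ + 75j² + 3j) + 1, so r³ ≡ 1 (mod 25).

(⟸) Conversely, suppose r³ ≡ 1 (mod 25). The only residue r in {0, …, 24} with r³ ≡ 1 (mod 25) is r = 1, so r ≡ 1 (mod 25).

The biconditional holds.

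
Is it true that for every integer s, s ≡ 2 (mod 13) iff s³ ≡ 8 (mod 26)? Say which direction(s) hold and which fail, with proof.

Both directions fail.

[⇒] This fails: take s = 15. Then 15 ≡ 2 (mod 13), but 15³ = 3375 ≡ 21 (mod 26), not 8.

[⇐] This fails: take s = 6. Then 6³ = 216 ≡ 8 (mod 26), yet 6 ≡ 6 (mod 13), not 2.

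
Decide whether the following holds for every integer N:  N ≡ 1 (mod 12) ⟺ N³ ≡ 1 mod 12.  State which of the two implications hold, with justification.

Both directions hold.

(⇒) Suppose N ≡ 1 (mod 12). Write N = 12j + 1. Then (12j + 1)³ = 1728j³ + 432j² + 36j + 1 = 12(144j³ + 36j² + 3j) + 1, so N³ ≡ 1 (mod 12).

(⇐) Conversely, suppose N³ ≡ 1 (mod 12). The only residue r in {0, …, 11} with r³ ≡ 1 (mod 12) is r = 1, so N ≡ 1 (mod 12).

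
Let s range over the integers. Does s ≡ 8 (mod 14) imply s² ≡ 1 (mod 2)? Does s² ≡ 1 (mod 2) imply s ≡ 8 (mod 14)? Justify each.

Forward direction. This fails: take s = 8. Then 8 ≡ 8 (mod 14), but 8² = 64 ≡ 0 (mod 2), not 1.

Converse. This fails: take s = 1. Then 1² = 1 ≡ 1 (mod 2), yet 1 ≡ 1 (mod 14), not 8.

Neither implication holds.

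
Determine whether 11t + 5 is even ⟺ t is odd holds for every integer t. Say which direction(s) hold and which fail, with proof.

[⇐] Suppose t is odd; write t = 2j + 1. Then 11t + 5 = 11·(2j + 1) + 5 = 2·11j + 16, which is even.

[⇒] Suppose 11t + 5 is even. Since 11 is odd, 11t and t have the same parity, so 11t + 5 ≡ t + 5 (mod 2). As 5 is odd, 11t + 5 is even exactly when t is odd. Thus t is odd.

Both directions hold; the statement is true.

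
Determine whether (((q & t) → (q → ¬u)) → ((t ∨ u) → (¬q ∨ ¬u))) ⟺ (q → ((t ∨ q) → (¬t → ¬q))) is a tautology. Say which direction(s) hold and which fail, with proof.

(←) Assume the antecedent. If q is true, the antecedent forces (q = T, u = F, t = T) or (q = T, u = T, t = T), and the consequent holds there. If q is false, the consequent reduces to true regardless of the other variables. Either way the consequent holds.

(→) This fails. Under q = T, u = F, t = F, the left side is true but the right side is false.

The forward direction fails; the converse holds.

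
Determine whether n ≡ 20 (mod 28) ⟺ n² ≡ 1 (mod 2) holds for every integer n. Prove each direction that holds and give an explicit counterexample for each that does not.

Neither implication holds.

(→) This fails: take n = 20. Then 20 ≡ 20 (mod 28), but 20² = 400 ≡ 0 (mod 2), not 1.

(←) This fails: take n = 1. Then 1² = 1 ≡ 1 (mod 2), yet 1 ≡ 1 (mod 28), not 20.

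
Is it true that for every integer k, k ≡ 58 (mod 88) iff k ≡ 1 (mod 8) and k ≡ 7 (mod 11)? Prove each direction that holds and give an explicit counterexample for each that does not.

Both directions fail.

[⇒] This fails: k = 58 gives 58 ≡ 58 (mod 88) but 58 ≡ 2 (mod 8), so the conjunction on the right does not hold.

[⇐] This fails: k = 73 satisfies both congruences on the right (73 ≡ 1 mod 8 and 73 ≡ 7 mod 11) yet 73 ≡ 73 (mod 88), not 58.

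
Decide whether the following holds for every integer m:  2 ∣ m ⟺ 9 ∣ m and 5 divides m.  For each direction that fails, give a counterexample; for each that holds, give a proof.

[⇒] This fails: take m = 2. Certainly 2 ∣ 2, but 9 ∤ 2.

[⇐] This fails: take m = 45. Both 9 ∣ 45 and 5 ∣ 45, yet 45 is not a multiple of 2 (since 45 = 22·2 + 1), so 2 ∤ 45.

(⇒) fails and (⇐) fails.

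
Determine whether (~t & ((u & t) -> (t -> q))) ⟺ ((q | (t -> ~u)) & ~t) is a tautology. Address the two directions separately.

(⇒) Assume the antecedent. If u is true, the antecedent forces (u = T, t = F, q = F) or (u = T, t = F, q = T), and (q | (t -> ~u)) & ~t holds there. If u is false, the antecedent forces (u = F, t = F, q = F) or (u = F, t = F, q = T), and (q | (t -> ~u)) & ~t holds there. Either way (q | (t -> ~u)) & ~t holds.

(⇐) Assume the antecedent. If u is true, the antecedent forces (u = T, t = F, q = F) or (u = T, t = F, q = T), and ~t & ((u & t) -> (t -> q)) holds there. If u is false, the antecedent forces (u = F, t = F, q = F) or (u = F, t = F, q = T), and ~t & ((u & t) -> (t -> q)) holds there. Either way ~t & ((u & t) -> (t -> q)) holds.

Both directions hold; the statement is true.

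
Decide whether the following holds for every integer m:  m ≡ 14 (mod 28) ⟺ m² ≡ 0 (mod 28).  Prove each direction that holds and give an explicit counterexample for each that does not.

Forward direction. Suppose m ≡ 14 (mod 28). Write m = 28j + 14. Then (28j + 14)² = 784j² + 784j + 196 = 28(28j² + 28j + 7) + 0, so m² ≡ 0 (mod 28).

Converse. This fails: take m = 0. Then 0² = 0 ≡ 0 (mod 28), yet 0 ≡ 0 (mod 28), not 14.

Only the forward direction holds.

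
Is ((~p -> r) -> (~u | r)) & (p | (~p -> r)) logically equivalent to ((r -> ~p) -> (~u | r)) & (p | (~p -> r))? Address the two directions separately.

Both directions hold; the statement is true.

(⟸) Assume the antecedent. If r is true, the consequent reduces to true regardless of the other variables. If r is false, the antecedent forces (u = F, r = F, p = T), and the consequent holds there. Either way the consequent holds.

(⟹) Assume the antecedent. If r is true, the consequent reduces to true regardless of the other variables. If r is false, the antecedent forces (u = F, r = F, p = T), and the consequent holds there. Either way the consequent holds.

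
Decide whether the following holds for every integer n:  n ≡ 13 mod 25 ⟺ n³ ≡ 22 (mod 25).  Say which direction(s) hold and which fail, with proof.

Both directions hold.

(⟸) Suppose n³ ≡ 22 (mod 25). The only residue r in {0, …, 24} with r³ ≡ 22 (mod 25) is r = 13, so n ≡ 13 (mod 25).

(⟹) Suppose n ≡ 13 mod 25. Write n = 25j + 13. Then (25j + 13)³ = 15625j³ + 24375j² + 12675j + 2197 = 25(625j³ + 975j² + 507j + 87) + 22, so n³ ≡ 22 (mod 25).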